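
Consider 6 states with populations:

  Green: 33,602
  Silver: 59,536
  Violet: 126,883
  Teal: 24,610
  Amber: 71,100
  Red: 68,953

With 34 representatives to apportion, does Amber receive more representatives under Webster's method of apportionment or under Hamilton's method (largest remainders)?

Hamilton

Webster: Green 3, Silver 5, Violet 12, Teal 2, Amber 6, Red 6.
Hamilton: Green 3, Silver 5, Violet 11, Teal 2, Amber 7, Red 6.
Amber gets 6 under Webster and 7 under Hamilton.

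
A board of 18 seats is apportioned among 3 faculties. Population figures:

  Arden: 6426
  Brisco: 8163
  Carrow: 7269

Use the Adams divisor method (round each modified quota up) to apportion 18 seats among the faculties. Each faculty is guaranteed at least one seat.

Arden 5; Brisco 7; Carrow 6

Standard divisor 21858/18 ≈ 1214.333; standard quotas: Arden 5.292, Brisco 6.722, Carrow 5.986.
Rounding up gives 6, 7, 6 = 19 seats, so the divisor must be adjusted.
With modified divisor 1300: modified quotas Arden 4.943, Brisco 6.279, Carrow 5.592.
Rounding up: Arden 5, Brisco 7, Carrow 6 (total 18).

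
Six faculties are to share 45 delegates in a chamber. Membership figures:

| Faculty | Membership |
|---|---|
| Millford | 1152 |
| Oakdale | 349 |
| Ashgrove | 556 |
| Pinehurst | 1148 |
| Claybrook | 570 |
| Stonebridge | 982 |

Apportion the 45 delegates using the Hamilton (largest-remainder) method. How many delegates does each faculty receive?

Standard divisor: 4757 ÷ 45 ≈ 105.711.
Standard quotas: Millford 10.898, Oakdale 3.301, Ashgrove 5.260, Pinehurst 10.860, Claybrook 5.392, Stonebridge 9.289.
Lower quotas: Millford 10, Oakdale 3, Ashgrove 5, Pinehurst 10, Claybrook 5, Stonebridge 9 (sum 42, leaving 3 seats).
Remainders in descending order: Millford 0.898, Pinehurst 0.860, Claybrook 0.392, Oakdale 0.301, Stonebridge 0.289, Ashgrove 0.260.
Largest remainders: Millford, Pinehurst, Claybrook receive the extra seats.

Millford: 11, Oakdale: 3, Ashgrove: 5, Pinehurst: 11, Claybrook: 6, Stonebridge: 9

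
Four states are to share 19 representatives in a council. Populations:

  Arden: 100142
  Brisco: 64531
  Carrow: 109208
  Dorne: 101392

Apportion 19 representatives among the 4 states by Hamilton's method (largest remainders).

Arden: 5; Brisco: 3; Carrow: 6; Dorne: 5

Total 375273; standard divisor 375273/19 ≈ 19751.211.
Standard quotas: Arden 5.0702, Brisco 3.2672, Carrow 5.5292, Dorne 5.1335.
Lower quotas: Arden 5, Brisco 3, Carrow 5, Dorne 5 (sum 18, leaving 1 seat).
Remainders in descending order: Carrow 0.5292, Brisco 0.2672, Dorne 0.1335, Arden 0.0702.
The surplus seat goes to Carrow.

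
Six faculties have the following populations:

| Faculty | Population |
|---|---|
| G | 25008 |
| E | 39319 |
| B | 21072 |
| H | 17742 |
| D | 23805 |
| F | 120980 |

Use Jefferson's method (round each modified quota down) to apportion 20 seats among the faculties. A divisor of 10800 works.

G 2; E 3; B 1; H 1; D 2; F 11

With modified divisor 10800: modified quotas G 2.316, E 3.641, B 1.951, H 1.643, D 2.204, F 11.202.
Rounding down: G 2, E 3, B 1, H 1, D 2, F 11 (total 20).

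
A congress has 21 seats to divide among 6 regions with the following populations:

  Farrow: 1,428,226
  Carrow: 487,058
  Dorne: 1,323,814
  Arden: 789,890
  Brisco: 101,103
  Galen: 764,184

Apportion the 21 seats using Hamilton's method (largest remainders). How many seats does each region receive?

The standard divisor is 4894275/21 ≈ 233060.714.
Standard quotas: Farrow 6.1281, Carrow 2.0898, Dorne 5.6801, Arden 3.3892, Brisco 0.4338, Galen 3.2789.
Lower quotas: Farrow 6, Carrow 2, Dorne 5, Arden 3, Brisco 0, Galen 3 (sum 19, leaving 2 seats).
Remainders in descending order: Dorne 0.6801, Brisco 0.4338, Arden 0.3892, Galen 0.2789, Farrow 0.1281, Carrow 0.0898.
The surplus seats go to Dorne, Brisco.

Farrow=6; Carrow=2; Dorne=6; Arden=3; Brisco=1; Galen=3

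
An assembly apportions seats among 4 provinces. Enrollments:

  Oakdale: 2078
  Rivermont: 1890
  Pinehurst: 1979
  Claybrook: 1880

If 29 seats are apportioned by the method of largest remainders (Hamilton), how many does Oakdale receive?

8

The standard divisor is 7827/29 ≈ 269.897.
Standard quotas: Oakdale 7.699, Rivermont 7.003, Pinehurst 7.332, Claybrook 6.966.
Lower quotas: Oakdale 7, Rivermont 7, Pinehurst 7, Claybrook 6 (sum 27, leaving 2 seats).
Remainders in descending order: Claybrook 0.966, Oakdale 0.699, Pinehurst 0.332, Rivermont 0.003.
Largest remainders: Claybrook, Oakdale receive the extra seats.
Oakdale receives 8.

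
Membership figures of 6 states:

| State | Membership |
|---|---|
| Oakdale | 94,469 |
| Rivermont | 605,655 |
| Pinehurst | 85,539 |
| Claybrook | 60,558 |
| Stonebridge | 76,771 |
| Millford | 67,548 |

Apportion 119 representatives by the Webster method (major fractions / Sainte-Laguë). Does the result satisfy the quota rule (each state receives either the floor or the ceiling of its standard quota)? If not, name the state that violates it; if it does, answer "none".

Standard quotas: Oakdale 11.349, Rivermont 72.761, Pinehurst 10.276, Claybrook 7.275, Stonebridge 9.223, Millford 8.115.
Webster allocation: Oakdale 11, Rivermont 74, Pinehurst 10, Claybrook 7, Stonebridge 9, Millford 8.
Rivermont has quota 72.761 (lower 72, upper 73) but receives 74 — outside the quota interval.

Rivermont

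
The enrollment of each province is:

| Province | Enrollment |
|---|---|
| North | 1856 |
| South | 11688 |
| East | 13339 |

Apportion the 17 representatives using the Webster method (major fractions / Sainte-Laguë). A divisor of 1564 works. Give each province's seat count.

With modified divisor 1564: modified quotas North 1.187, South 7.473, East 8.529.
Rounding to the nearest integer: North 1, South 7, East 9 (total 17).

North 1; South 7; East 9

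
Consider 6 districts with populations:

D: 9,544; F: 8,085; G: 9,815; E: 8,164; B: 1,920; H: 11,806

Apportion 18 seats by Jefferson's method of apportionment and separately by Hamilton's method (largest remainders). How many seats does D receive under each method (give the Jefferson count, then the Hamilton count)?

Jefferson: D 4, F 3, G 4, E 3, B 0, H 4.
Hamilton: D 3, F 3, G 4, E 3, B 1, H 4.
D gets 4 under Jefferson and 3 under Hamilton.

4 and 3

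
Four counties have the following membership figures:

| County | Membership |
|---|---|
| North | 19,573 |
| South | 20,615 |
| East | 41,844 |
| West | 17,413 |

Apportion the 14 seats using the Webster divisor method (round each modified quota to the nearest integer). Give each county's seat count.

Standard divisor 99445/14 ≈ 7103.214; standard quotas: North 2.756, South 2.902, East 5.891, West 2.451.
Rounding to the nearest integer gives North 3, South 3, East 6, West 2 — total 14, matching the house size, so no adjustment is needed.

North 3, South 3, East 6, West 2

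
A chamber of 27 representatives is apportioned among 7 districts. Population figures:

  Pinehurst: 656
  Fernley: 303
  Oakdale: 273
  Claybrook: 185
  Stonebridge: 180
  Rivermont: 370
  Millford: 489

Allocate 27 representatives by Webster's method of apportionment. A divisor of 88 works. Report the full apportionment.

Pinehurst: 7; Fernley: 3; Oakdale: 3; Claybrook: 2; Stonebridge: 2; Rivermont: 4; Millford: 6

With modified divisor 88: modified quotas Pinehurst 7.455, Fernley 3.443, Oakdale 3.102, Claybrook 2.102, Stonebridge 2.045, Rivermont 4.205, Millford 5.557.
Rounding to the nearest integer: Pinehurst 7, Fernley 3, Oakdale 3, Claybrook 2, Stonebridge 2, Rivermont 4, Millford 6 (total 27).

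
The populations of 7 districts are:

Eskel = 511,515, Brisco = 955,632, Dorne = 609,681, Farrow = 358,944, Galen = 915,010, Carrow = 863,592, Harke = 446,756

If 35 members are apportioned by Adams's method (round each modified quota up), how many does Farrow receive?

3

Standard divisor 4661130/35 ≈ 133175.143; standard quotas: Eskel 3.841, Brisco 7.176, Dorne 4.578, Farrow 2.695, Galen 6.871, Carrow 6.485, Harke 3.355.
Rounding up gives 4, 8, 5, 3, 7, 7, 4 = 38 seats, so the divisor must be adjusted.
With modified divisor 150700: modified quotas Eskel 3.394, Brisco 6.341, Dorne 4.046, Farrow 2.382, Galen 6.072, Carrow 5.731, Harke 2.965.
Rounding up: Eskel 4, Brisco 7, Dorne 5, Farrow 3, Galen 7, Carrow 6, Harke 3 (total 35).
Farrow receives 3.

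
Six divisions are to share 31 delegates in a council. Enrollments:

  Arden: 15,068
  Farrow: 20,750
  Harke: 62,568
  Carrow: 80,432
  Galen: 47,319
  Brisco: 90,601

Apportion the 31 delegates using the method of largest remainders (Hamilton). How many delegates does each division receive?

Total 316738; standard divisor 316738/31 ≈ 10217.355.
Standard quotas: Arden 1.4747, Farrow 2.0309, Harke 6.1237, Carrow 7.8721, Galen 4.6312, Brisco 8.8674.
Lower quotas: Arden 1, Farrow 2, Harke 6, Carrow 7, Galen 4, Brisco 8 (sum 28, leaving 3 seats).
Remainders in descending order: Carrow 0.8721, Brisco 0.8674, Galen 0.6312, Arden 0.4747, Harke 0.1237, Farrow 0.0309.
The surplus seats go to Carrow, Brisco, Galen.

Arden: 1; Farrow: 2; Harke: 6; Carrow: 8; Galen: 5; Brisco: 9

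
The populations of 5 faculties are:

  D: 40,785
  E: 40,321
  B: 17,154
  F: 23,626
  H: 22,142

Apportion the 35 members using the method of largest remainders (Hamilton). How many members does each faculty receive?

Standard divisor: 144028 ÷ 35 ≈ 4115.086.
Standard quotas: D 9.9111, E 9.7983, B 4.1686, F 5.7413, H 5.3807.
Lower quotas: D 9, E 9, B 4, F 5, H 5 (sum 32, leaving 3 seats).
Remainders in descending order: D 0.9111, E 0.7983, F 0.7413, H 0.3807, B 0.1686.
The surplus seats go to D, E, F.

D 10; E 10; B 4; F 6; H 5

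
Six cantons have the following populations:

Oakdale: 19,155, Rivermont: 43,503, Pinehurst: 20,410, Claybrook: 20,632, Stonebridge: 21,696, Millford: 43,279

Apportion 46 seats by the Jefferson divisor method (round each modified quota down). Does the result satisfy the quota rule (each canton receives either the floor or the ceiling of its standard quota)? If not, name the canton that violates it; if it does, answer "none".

none

Standard quotas: Oakdale 5.224, Rivermont 11.864, Pinehurst 5.566, Claybrook 5.627, Stonebridge 5.917, Millford 11.803.
Jefferson allocation: Oakdale 5, Rivermont 12, Pinehurst 5, Claybrook 6, Stonebridge 6, Millford 12.
Every allocation lies between the lower and upper quota.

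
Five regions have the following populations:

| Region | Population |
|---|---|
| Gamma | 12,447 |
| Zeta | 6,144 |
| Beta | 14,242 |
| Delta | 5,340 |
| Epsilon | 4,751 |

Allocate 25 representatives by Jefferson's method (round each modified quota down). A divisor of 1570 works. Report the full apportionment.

Gamma 7; Zeta 3; Beta 9; Delta 3; Epsilon 3

With modified divisor 1570: modified quotas Gamma 7.928, Zeta 3.913, Beta 9.071, Delta 3.401, Epsilon 3.026.
Rounding down: Gamma 7, Zeta 3, Beta 9, Delta 3, Epsilon 3 (total 25).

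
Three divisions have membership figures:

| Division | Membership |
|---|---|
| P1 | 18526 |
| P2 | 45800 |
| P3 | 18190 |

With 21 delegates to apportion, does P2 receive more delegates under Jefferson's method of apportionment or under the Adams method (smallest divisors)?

Jefferson: P1 5, P2 12, P3 4.
Adams: P1 5, P2 11, P3 5.
P2 gets 12 under Jefferson and 11 under Adams.

Jefferson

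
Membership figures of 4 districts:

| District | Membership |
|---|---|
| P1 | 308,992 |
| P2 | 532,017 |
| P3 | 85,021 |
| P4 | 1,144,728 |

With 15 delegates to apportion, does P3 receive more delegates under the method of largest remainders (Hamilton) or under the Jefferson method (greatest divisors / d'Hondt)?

Hamilton: P1 2, P2 4, P3 1, P4 8.
Jefferson: P1 2, P2 4, P3 0, P4 9.
P3 gets 1 under Hamilton and 0 under Jefferson.

Hamilton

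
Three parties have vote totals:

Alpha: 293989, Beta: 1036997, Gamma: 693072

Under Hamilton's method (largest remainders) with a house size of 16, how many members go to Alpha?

Standard divisor: 2024058 ÷ 16 ≈ 126503.625.
Standard quotas: Alpha 2.3240, Beta 8.1974, Gamma 5.4787.
Lower quotas: Alpha 2, Beta 8, Gamma 5 (sum 15, leaving 1 seat).
Remainders in descending order: Gamma 0.4787, Alpha 0.3240, Beta 0.1974.
The surplus seat goes to Gamma.
Alpha receives 2.

2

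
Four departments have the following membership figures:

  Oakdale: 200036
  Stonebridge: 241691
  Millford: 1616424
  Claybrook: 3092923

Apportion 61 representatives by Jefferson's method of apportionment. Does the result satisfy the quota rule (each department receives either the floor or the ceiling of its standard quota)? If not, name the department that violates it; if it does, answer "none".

Standard quotas: Oakdale 2.369, Stonebridge 2.862, Millford 19.142, Claybrook 36.627.
Jefferson allocation: Oakdale 2, Stonebridge 2, Millford 19, Claybrook 38.
Claybrook has quota 36.627 (lower 36, upper 37) but receives 38 — outside the quota interval.

Claybrook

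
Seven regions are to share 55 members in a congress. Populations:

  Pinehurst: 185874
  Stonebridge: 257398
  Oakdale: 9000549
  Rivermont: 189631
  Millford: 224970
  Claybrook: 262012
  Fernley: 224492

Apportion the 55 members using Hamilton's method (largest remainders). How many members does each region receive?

The standard divisor is 10344926/55 ≈ 188089.564.
Standard quotas: Pinehurst 0.9882, Stonebridge 1.3685, Oakdale 47.8525, Rivermont 1.0082, Millford 1.1961, Claybrook 1.3930, Fernley 1.1935.
Lower quotas: Pinehurst 0, Stonebridge 1, Oakdale 47, Rivermont 1, Millford 1, Claybrook 1, Fernley 1 (sum 52, leaving 3 seats).
Remainders in descending order: Pinehurst 0.9882, Oakdale 0.8525, Claybrook 0.3930, Stonebridge 0.3685, Millford 0.1961, Fernley 0.1935, Rivermont 0.0082.
Largest remainders: Pinehurst, Oakdale, Claybrook receive the extra seats.

Pinehurst 1; Stonebridge 1; Oakdale 48; Rivermont 1; Millford 1; Claybrook 2; Fernley 1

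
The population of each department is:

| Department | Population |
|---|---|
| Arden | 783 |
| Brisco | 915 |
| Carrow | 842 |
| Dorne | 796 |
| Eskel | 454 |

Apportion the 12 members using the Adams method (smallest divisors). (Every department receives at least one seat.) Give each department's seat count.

Standard divisor 3790/12 ≈ 315.833; standard quotas: Arden 2.479, Brisco 2.897, Carrow 2.666, Dorne 2.520, Eskel 1.437.
Rounding up gives 3, 3, 3, 3, 2 = 14 seats, so the divisor must be adjusted.
With modified divisor 410: modified quotas Arden 1.910, Brisco 2.232, Carrow 2.054, Dorne 1.941, Eskel 1.107.
Rounding up: Arden 2, Brisco 3, Carrow 3, Dorne 2, Eskel 2 (total 12).

Arden=2; Brisco=3; Carrow=3; Dorne=2; Eskel=2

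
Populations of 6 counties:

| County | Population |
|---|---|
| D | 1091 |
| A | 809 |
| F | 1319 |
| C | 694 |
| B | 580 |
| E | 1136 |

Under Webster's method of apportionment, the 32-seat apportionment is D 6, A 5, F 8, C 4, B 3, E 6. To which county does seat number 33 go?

Priority for the next seat is population ÷ (current seats + 0.5).
Priorities: D 167.846, A 147.091, F 155.176, C 154.222, B 165.714, E 174.769.
Highest priority: E.

E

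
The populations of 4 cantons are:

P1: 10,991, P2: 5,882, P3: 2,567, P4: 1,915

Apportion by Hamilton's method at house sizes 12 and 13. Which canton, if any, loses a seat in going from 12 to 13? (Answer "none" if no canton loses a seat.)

P3

At 12 seats: P1 6, P2 3, P3 2, P4 1.
At 13 seats: P1 7, P2 4, P3 1, P4 1.
P3 drops from 2 to 1.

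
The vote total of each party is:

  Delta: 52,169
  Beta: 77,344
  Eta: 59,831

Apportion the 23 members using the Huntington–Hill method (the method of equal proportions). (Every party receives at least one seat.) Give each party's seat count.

With divisor 8101: modified quotas Delta 6.440, Beta 9.547, Eta 7.386.
Geometric-mean thresholds: Delta √(6·7)=6.481, Beta √(9·10)=9.487, Eta √(7·8)=7.483.
Each quota rounded against its threshold gives Delta 6, Beta 10, Eta 7 (total 23).

Delta: 6; Beta: 10; Eta: 7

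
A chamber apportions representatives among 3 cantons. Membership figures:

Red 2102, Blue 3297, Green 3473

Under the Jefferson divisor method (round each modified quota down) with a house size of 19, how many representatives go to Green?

Standard divisor 8872/19 ≈ 466.947; standard quotas: Red 4.502, Blue 7.061, Green 7.438.
Rounding down gives 4, 7, 7 = 18 seats, so the divisor must be adjusted.
With modified divisor 430: modified quotas Red 4.888, Blue 7.667, Green 8.077.
Rounding down: Red 4, Blue 7, Green 8 (total 19).
Green receives 8.

8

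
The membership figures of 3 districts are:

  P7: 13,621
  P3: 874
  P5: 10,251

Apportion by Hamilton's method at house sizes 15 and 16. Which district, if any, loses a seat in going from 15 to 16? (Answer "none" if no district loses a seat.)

At 15 seats: P7 8, P3 1, P5 6.
At 16 seats: P7 9, P3 0, P5 7.
P3 drops from 1 to 0.

P3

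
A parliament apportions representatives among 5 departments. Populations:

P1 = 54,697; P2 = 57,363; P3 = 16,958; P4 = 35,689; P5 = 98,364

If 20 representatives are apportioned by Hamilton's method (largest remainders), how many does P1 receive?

4

The standard divisor is 263071/20 ≈ 13153.55.
Standard quotas: P1 4.1583, P2 4.3610, P3 1.2892, P4 2.7133, P5 7.4781.
Lower quotas: P1 4, P2 4, P3 1, P4 2, P5 7 (sum 18, leaving 2 seats).
Remainders in descending order: P4 0.7133, P5 0.4781, P2 0.3610, P3 0.2892, P1 0.1583.
The surplus seats go to P4, P5.
P1 receives 4.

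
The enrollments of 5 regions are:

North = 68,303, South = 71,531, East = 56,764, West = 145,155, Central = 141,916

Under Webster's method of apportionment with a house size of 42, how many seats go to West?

13

Standard divisor 483669/42 ≈ 11515.929; standard quotas: North 5.931, South 6.211, East 4.929, West 12.605, Central 12.323.
Rounding to the nearest integer gives North 6, South 6, East 5, West 13, Central 12 — total 42, matching the house size, so no adjustment is needed.
West receives 13.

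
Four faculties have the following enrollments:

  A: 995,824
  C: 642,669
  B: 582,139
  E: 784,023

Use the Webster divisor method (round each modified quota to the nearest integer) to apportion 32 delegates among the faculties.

Standard divisor 3004655/32 ≈ 93895.469; standard quotas: A 10.606, C 6.845, B 6.200, E 8.350.
Rounding to the nearest integer gives A 11, C 7, B 6, E 8 — total 32, matching the house size, so no adjustment is needed.

A 11, C 7, B 6, E 8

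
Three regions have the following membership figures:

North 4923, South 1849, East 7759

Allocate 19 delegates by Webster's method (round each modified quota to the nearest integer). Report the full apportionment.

Standard divisor 14531/19 ≈ 764.789; standard quotas: North 6.437, South 2.418, East 10.145.
Rounding to the nearest integer gives 6, 2, 10 = 18 seats, so the divisor must be adjusted.
With modified divisor 750: modified quotas North 6.564, South 2.465, East 10.345.
Rounding to the nearest integer: North 7, South 2, East 10 (total 19).

North 7, South 2, East 10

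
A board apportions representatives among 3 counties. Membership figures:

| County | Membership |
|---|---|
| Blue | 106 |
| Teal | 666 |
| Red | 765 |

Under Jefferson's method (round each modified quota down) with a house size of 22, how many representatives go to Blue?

Standard divisor 1537/22 ≈ 69.864; standard quotas: Blue 1.517, Teal 9.533, Red 10.950.
Rounding down gives 1, 9, 10 = 20 seats, so the divisor must be adjusted.
With modified divisor 65: modified quotas Blue 1.631, Teal 10.246, Red 11.769.
Rounding down: Blue 1, Teal 10, Red 11 (total 22).
Blue receives 1.

1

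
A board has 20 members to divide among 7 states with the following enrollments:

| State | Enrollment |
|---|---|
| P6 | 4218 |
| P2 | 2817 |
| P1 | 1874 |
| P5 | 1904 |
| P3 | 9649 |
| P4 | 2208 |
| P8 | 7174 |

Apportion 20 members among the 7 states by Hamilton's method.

P6=3, P2=2, P1=1, P5=1, P3=6, P4=2, P8=5

The standard divisor is 29844/20 ≈ 1492.2.
Standard quotas: P6 2.8267, P2 1.8878, P1 1.2559, P5 1.2760, P3 6.4663, P4 1.4797, P8 4.8077.
Lower quotas: P6 2, P2 1, P1 1, P5 1, P3 6, P4 1, P8 4 (sum 16, leaving 4 seats).
Remainders in descending order: P2 0.8878, P6 0.8267, P8 0.8077, P4 0.4797, P3 0.4663, P5 0.2760, P1 0.2559.
The surplus seats go to P2, P6, P8, P4.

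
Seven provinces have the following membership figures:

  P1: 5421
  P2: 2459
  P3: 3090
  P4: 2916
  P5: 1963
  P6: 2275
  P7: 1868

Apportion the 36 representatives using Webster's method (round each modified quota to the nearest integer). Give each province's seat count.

P1: 10, P2: 4, P3: 6, P4: 5, P5: 4, P6: 4, P7: 3

Standard divisor 19992/36 ≈ 555.333; standard quotas: P1 9.762, P2 4.428, P3 5.564, P4 5.251, P5 3.535, P6 4.097, P7 3.364.
Rounding to the nearest integer gives P1 10, P2 4, P3 6, P4 5, P5 4, P6 4, P7 3 — total 36, matching the house size, so no adjustment is needed.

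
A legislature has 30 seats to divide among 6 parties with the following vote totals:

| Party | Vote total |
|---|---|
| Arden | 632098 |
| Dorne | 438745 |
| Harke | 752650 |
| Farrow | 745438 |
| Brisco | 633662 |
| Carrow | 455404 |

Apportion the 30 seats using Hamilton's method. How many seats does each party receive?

Standard divisor: 3657997 ÷ 30 ≈ 121933.233.
Standard quotas: Arden 5.1840, Dorne 3.5982, Harke 6.1726, Farrow 6.1135, Brisco 5.1968, Carrow 3.7349.
Lower quotas: Arden 5, Dorne 3, Harke 6, Farrow 6, Brisco 5, Carrow 3 (sum 28, leaving 2 seats).
Remainders in descending order: Carrow 0.7349, Dorne 0.5982, Brisco 0.1968, Arden 0.1840, Harke 0.1726, Farrow 0.1135.
Largest remainders: Carrow, Dorne receive the extra seats.

Arden 5, Dorne 4, Harke 6, Farrow 6, Brisco 5, Carrow 4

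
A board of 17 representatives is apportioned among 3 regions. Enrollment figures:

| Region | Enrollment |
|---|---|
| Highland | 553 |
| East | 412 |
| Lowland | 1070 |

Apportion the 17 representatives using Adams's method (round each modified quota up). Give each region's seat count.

Highland: 5, East: 4, Lowland: 8

Standard divisor 2035/17 ≈ 119.706; standard quotas: Highland 4.620, East 3.442, Lowland 8.939.
Rounding up gives 5, 4, 9 = 18 seats, so the divisor must be adjusted.
With modified divisor 136: modified quotas Highland 4.066, East 3.029, Lowland 7.868.
Rounding up: Highland 5, East 4, Lowland 8 (total 17).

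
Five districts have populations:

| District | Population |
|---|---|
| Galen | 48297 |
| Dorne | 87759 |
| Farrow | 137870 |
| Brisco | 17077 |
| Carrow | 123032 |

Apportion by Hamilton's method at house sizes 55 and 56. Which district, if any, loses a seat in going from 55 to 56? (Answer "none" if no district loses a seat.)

At 55 seats: Galen 7, Dorne 12, Farrow 18, Brisco 2, Carrow 16.
At 56 seats: Galen 6, Dorne 12, Farrow 19, Brisco 2, Carrow 17.
Galen drops from 7 to 6.

Galen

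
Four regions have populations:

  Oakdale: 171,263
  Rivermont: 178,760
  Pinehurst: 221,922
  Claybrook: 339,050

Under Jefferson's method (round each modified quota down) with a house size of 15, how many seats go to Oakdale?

3

Standard divisor 910995/15 ≈ 60733; standard quotas: Oakdale 2.820, Rivermont 2.943, Pinehurst 3.654, Claybrook 5.583.
Rounding down gives 2, 2, 3, 5 = 12 seats, so the divisor must be adjusted.
With modified divisor 56000: modified quotas Oakdale 3.058, Rivermont 3.192, Pinehurst 3.963, Claybrook 6.054.
Rounding down: Oakdale 3, Rivermont 3, Pinehurst 3, Claybrook 6 (total 15).
Oakdale receives 3.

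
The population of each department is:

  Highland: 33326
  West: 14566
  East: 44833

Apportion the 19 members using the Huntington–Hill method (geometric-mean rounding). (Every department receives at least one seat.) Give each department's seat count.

With divisor 4934: modified quotas Highland 6.754, West 2.952, East 9.087.
Geometric-mean thresholds: Highland √(6·7)=6.481, West √(2·3)=2.449, East √(9·10)=9.487.
Each quota rounded against its threshold gives Highland 7, West 3, East 9 (total 19).

Highland=7, West=3, East=9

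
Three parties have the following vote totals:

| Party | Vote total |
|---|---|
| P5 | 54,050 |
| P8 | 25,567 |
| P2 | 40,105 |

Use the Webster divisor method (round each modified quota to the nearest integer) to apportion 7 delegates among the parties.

Standard divisor 119722/7 ≈ 17103.143; standard quotas: P5 3.160, P8 1.495, P2 2.345.
Rounding to the nearest integer gives 3, 1, 2 = 6 seats, so the divisor must be adjusted.
With modified divisor 16500: modified quotas P5 3.276, P8 1.550, P2 2.431.
Rounding to the nearest integer: P5 3, P8 2, P2 2 (total 7).

P5 3, P8 2, P2 2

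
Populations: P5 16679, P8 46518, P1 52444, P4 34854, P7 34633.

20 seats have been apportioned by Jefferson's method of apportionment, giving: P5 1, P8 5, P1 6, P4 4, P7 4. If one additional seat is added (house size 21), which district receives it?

P5

Priority for the next seat is population ÷ (current seats + 1).
Priorities: P5 8339.500, P8 7753.000, P1 7492.000, P4 6970.800, P7 6926.600.
Highest priority: P5.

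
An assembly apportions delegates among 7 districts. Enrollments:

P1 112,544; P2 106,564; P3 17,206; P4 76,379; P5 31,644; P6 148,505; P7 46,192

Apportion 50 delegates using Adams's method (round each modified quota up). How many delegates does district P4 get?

Standard divisor 539034/50 ≈ 10780.68; standard quotas: P1 10.439, P2 9.885, P3 1.596, P4 7.085, P5 2.935, P6 13.775, P7 4.285.
Rounding up gives 11, 10, 2, 8, 3, 14, 5 = 53 seats, so the divisor must be adjusted.
With modified divisor 11490: modified quotas P1 9.795, P2 9.274, P3 1.497, P4 6.647, P5 2.754, P6 12.925, P7 4.020.
Rounding up: P1 10, P2 10, P3 2, P4 7, P5 3, P6 13, P7 5 (total 50).
P4 receives 7.

7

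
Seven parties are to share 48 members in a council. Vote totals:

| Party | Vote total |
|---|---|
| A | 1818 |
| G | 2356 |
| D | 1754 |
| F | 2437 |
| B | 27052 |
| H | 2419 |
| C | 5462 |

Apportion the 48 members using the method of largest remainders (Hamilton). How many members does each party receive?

Standard divisor: 43298 ÷ 48 ≈ 902.042.
Standard quotas: A 2.0154, G 2.6119, D 1.9445, F 2.7016, B 29.9897, H 2.6817, C 6.0552.
Lower quotas: A 2, G 2, D 1, F 2, B 29, H 2, C 6 (sum 44, leaving 4 seats).
Remainders in descending order: B 0.9897, D 0.9445, F 0.7016, H 0.6817, G 0.6119, C 0.0552, A 0.0154.
The surplus seats go to B, D, F, H.

A: 2, G: 2, D: 2, F: 3, B: 30, H: 3, C: 6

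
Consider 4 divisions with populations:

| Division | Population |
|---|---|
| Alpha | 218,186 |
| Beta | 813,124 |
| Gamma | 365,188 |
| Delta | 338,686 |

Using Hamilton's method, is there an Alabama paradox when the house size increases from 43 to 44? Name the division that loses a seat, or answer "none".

Alpha

At 43 seats: Alpha 6, Beta 20, Gamma 9, Delta 8.
At 44 seats: Alpha 5, Beta 21, Gamma 9, Delta 9.
Alpha drops from 6 to 5.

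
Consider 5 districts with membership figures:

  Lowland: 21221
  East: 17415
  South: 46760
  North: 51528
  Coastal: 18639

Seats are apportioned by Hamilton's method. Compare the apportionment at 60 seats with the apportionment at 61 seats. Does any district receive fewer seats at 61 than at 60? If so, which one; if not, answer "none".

At 60 seats: Lowland 8, East 7, South 18, North 20, Coastal 7.
At 61 seats: Lowland 8, East 7, South 19, North 20, Coastal 7.
No district's allocation decreased.

none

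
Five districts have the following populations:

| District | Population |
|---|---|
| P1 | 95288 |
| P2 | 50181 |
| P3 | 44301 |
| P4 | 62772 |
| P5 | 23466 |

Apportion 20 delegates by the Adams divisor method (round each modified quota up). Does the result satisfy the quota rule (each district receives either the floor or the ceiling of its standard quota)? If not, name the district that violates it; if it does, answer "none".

none

Standard quotas: P1 6.905, P2 3.636, P3 3.210, P4 4.549, P5 1.700.
Adams allocation: P1 7, P2 4, P3 3, P4 4, P5 2.
Every allocation lies between the lower and upper quota.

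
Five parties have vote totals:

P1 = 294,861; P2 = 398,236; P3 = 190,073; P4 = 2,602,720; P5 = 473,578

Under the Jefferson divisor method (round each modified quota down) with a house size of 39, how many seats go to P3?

1

Standard divisor 3959468/39 ≈ 101524.821; standard quotas: P1 2.904, P2 3.923, P3 1.872, P4 25.636, P5 4.665.
Rounding down gives 2, 3, 1, 25, 4 = 35 seats, so the divisor must be adjusted.
With modified divisor 96124.9: modified quotas P1 3.067, P2 4.143, P3 1.977, P4 27.076, P5 4.927.
Rounding down: P1 3, P2 4, P3 1, P4 27, P5 4 (total 39).
P3 receives 1.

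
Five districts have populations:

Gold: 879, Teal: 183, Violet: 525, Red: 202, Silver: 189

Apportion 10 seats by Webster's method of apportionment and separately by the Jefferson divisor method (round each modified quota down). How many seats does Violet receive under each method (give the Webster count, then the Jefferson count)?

Webster: Gold 4, Teal 1, Violet 3, Red 1, Silver 1.
Jefferson: Gold 5, Teal 1, Violet 2, Red 1, Silver 1.
Violet gets 3 under Webster and 2 under Jefferson.

3 and 2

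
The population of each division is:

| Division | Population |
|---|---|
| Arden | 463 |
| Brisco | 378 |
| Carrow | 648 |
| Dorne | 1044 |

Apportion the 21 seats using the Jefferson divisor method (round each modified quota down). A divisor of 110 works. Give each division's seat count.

Arden=4, Brisco=3, Carrow=5, Dorne=9

With modified divisor 110: modified quotas Arden 4.209, Brisco 3.436, Carrow 5.891, Dorne 9.491.
Rounding down: Arden 4, Brisco 3, Carrow 5, Dorne 9 (total 21).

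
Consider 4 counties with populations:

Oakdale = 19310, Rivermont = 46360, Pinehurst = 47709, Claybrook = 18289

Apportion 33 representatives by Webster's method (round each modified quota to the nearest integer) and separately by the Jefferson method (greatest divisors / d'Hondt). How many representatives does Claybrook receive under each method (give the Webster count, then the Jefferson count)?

Webster: Oakdale 5, Rivermont 11, Pinehurst 12, Claybrook 5.
Jefferson: Oakdale 5, Rivermont 12, Pinehurst 12, Claybrook 4.
Claybrook gets 5 under Webster and 4 under Jefferson.

5 and 4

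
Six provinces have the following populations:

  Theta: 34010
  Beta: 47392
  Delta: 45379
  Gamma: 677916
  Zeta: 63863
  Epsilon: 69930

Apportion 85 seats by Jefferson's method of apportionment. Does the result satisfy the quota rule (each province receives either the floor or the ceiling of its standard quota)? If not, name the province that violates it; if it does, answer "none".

Standard quotas: Theta 3.080, Beta 4.292, Delta 4.110, Gamma 61.400, Zeta 5.784, Epsilon 6.334.
Jefferson allocation: Theta 3, Beta 4, Delta 4, Gamma 63, Zeta 5, Epsilon 6.
Gamma has quota 61.400 (lower 61, upper 62) but receives 63 — outside the quota interval.

Gamma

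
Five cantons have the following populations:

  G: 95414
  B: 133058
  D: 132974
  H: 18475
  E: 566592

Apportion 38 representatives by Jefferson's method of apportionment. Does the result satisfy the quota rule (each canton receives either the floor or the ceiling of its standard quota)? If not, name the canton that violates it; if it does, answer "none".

Standard quotas: G 3.831, B 5.342, D 5.339, H 0.742, E 22.747.
Jefferson allocation: G 4, B 5, D 5, H 0, E 24.
E has quota 22.747 (lower 22, upper 23) but receives 24 — outside the quota interval.

E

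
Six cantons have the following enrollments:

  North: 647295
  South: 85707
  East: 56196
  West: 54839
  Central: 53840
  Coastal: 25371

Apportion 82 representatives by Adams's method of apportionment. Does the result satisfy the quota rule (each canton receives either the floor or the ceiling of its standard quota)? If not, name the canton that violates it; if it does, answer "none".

Standard quotas: North 57.491, South 7.612, East 4.991, West 4.871, Central 4.782, Coastal 2.253.
Adams allocation: North 56, South 8, East 5, West 5, Central 5, Coastal 3.
North has quota 57.491 (lower 57, upper 58) but receives 56 — outside the quota interval.

North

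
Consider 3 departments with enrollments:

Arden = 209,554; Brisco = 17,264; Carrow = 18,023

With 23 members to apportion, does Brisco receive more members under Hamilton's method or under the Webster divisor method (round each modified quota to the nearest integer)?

Hamilton: Arden 20, Brisco 1, Carrow 2.
Webster: Arden 19, Brisco 2, Carrow 2.
Brisco gets 1 under Hamilton and 2 under Webster.

Webster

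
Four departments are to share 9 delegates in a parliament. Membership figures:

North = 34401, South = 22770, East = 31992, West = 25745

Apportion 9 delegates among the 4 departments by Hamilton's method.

The standard divisor is 114908/9 ≈ 12767.556.
Standard quotas: North 2.6944, South 1.7834, East 2.5057, West 2.0164.
Lower quotas: North 2, South 1, East 2, West 2 (sum 7, leaving 2 seats).
Remainders in descending order: South 0.7834, North 0.6944, East 0.5057, West 0.0164.
The surplus seats go to South, North.

North 3, South 2, East 2, West 2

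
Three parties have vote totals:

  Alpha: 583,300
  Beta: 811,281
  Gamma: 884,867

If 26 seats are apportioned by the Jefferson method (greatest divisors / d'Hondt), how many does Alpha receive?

Standard divisor 2279448/26 ≈ 87671.077; standard quotas: Alpha 6.653, Beta 9.254, Gamma 10.093.
Rounding down gives 6, 9, 10 = 25 seats, so the divisor must be adjusted.
With modified divisor 82200: modified quotas Alpha 7.096, Beta 9.870, Gamma 10.765.
Rounding down: Alpha 7, Beta 9, Gamma 10 (total 26).
Alpha receives 7.

7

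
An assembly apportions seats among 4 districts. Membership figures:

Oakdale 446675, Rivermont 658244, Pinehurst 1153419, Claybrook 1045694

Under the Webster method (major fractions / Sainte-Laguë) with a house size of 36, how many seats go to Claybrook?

Standard divisor 3304032/36 ≈ 91778.667; standard quotas: Oakdale 4.867, Rivermont 7.172, Pinehurst 12.567, Claybrook 11.394.
Rounding to the nearest integer gives Oakdale 5, Rivermont 7, Pinehurst 13, Claybrook 11 — total 36, matching the house size, so no adjustment is needed.
Claybrook receives 11.

11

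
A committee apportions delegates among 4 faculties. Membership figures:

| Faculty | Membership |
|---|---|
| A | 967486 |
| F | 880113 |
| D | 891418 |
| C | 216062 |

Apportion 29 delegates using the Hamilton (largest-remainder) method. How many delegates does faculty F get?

9

The standard divisor is 2955079/29 ≈ 101899.276.
Standard quotas: A 9.4945, F 8.6371, D 8.7480, C 2.1203.
Lower quotas: A 9, F 8, D 8, C 2 (sum 27, leaving 2 seats).
Remainders in descending order: D 0.7480, F 0.6371, A 0.4945, C 0.1203.
The surplus seats go to D, F.
F receives 9.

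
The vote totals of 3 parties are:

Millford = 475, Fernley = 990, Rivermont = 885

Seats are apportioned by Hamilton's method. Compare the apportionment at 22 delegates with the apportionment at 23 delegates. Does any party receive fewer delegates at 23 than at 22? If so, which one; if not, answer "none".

Millford

At 22 seats: Millford 5, Fernley 9, Rivermont 8.
At 23 seats: Millford 4, Fernley 10, Rivermont 9.
Millford drops from 5 to 4.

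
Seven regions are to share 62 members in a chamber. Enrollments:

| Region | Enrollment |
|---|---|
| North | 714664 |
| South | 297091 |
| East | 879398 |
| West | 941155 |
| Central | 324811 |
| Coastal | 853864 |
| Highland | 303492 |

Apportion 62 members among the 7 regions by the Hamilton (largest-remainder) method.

Standard divisor: 4314475 ÷ 62 ≈ 69588.306.
Standard quotas: North 10.2699, South 4.2693, East 12.6372, West 13.5246, Central 4.6676, Coastal 12.2702, Highland 4.3612.
Lower quotas: North 10, South 4, East 12, West 13, Central 4, Coastal 12, Highland 4 (sum 59, leaving 3 seats).
Remainders in descending order: Central 0.6676, East 0.6372, West 0.5246, Highland 0.3612, Coastal 0.2702, North 0.2699, South 0.2693.
The surplus seats go to Central, East, West.

North 10, South 4, East 13, West 14, Central 5, Coastal 12, Highland 4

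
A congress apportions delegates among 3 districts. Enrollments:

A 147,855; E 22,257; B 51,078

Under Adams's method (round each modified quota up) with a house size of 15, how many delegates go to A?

Standard divisor 221190/15 ≈ 14746; standard quotas: A 10.027, E 1.509, B 3.464.
Rounding up gives 11, 2, 4 = 17 seats, so the divisor must be adjusted.
With modified divisor 16700: modified quotas A 8.854, E 1.333, B 3.059.
Rounding up: A 9, E 2, B 4 (total 15).
A receives 9.

9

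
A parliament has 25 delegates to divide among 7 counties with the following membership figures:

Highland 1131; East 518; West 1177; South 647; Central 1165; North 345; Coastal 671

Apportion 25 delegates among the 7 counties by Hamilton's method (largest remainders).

Total 5654; standard divisor 5654/25 ≈ 226.16.
Standard quotas: Highland 5.001, East 2.290, West 5.204, South 2.861, Central 5.151, North 1.525, Coastal 2.967.
Lower quotas: Highland 5, East 2, West 5, South 2, Central 5, North 1, Coastal 2 (sum 22, leaving 3 seats).
Remainders in descending order: Coastal 0.967, South 0.861, North 0.525, East 0.290, West 0.204, Central 0.151, Highland 0.001.
Largest remainders: Coastal, South, North receive the extra seats.

Highland: 5, East: 2, West: 5, South: 3, Central: 5, North: 2, Coastal: 3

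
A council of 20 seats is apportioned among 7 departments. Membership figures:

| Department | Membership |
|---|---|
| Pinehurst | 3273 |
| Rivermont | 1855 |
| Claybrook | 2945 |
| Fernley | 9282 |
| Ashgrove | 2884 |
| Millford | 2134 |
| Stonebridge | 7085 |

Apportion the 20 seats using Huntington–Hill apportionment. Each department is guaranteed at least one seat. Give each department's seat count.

With divisor 1471: modified quotas Pinehurst 2.225, Rivermont 1.261, Claybrook 2.002, Fernley 6.310, Ashgrove 1.961, Millford 1.451, Stonebridge 4.816.
Geometric-mean thresholds: Pinehurst √(2·3)=2.449, Rivermont √(1·2)=1.414, Claybrook √(2·3)=2.449, Fernley √(6·7)=6.481, Ashgrove √(1·2)=1.414, Millford √(1·2)=1.414, Stonebridge √(4·5)=4.472.
Each quota rounded against its threshold gives Pinehurst 2, Rivermont 1, Claybrook 2, Fernley 6, Ashgrove 2, Millford 2, Stonebridge 5 (total 20).

Pinehurst: 2; Rivermont: 1; Claybrook: 2; Fernley: 6; Ashgrove: 2; Millford: 2; Stonebridge: 5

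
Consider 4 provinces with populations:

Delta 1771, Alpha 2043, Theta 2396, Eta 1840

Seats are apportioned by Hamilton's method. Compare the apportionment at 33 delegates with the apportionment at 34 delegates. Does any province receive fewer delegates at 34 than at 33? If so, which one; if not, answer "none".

At 33 seats: Delta 7, Alpha 8, Theta 10, Eta 8.
At 34 seats: Delta 7, Alpha 9, Theta 10, Eta 8.
No province's allocation decreased.

none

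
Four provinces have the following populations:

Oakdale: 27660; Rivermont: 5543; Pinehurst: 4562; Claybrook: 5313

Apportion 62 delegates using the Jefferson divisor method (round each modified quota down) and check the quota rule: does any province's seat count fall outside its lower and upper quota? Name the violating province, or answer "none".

Standard quotas: Oakdale 39.810, Rivermont 7.978, Pinehurst 6.566, Claybrook 7.647.
Jefferson allocation: Oakdale 41, Rivermont 8, Pinehurst 6, Claybrook 7.
Oakdale has quota 39.810 (lower 39, upper 40) but receives 41 — outside the quota interval.

Oakdale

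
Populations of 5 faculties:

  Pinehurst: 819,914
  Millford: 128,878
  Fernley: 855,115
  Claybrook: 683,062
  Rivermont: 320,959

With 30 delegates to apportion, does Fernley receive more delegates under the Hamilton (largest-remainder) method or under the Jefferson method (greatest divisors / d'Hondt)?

Hamilton: Pinehurst 9, Millford 1, Fernley 9, Claybrook 7, Rivermont 4.
Jefferson: Pinehurst 9, Millford 1, Fernley 10, Claybrook 7, Rivermont 3.
Fernley gets 9 under Hamilton and 10 under Jefferson.

Jefferson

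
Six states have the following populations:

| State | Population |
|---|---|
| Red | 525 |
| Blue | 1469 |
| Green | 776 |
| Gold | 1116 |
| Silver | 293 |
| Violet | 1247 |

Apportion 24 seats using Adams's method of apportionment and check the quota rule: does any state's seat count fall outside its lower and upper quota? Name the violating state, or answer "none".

Standard quotas: Red 2.322, Blue 6.498, Green 3.432, Gold 4.936, Silver 1.296, Violet 5.516.
Adams allocation: Red 3, Blue 6, Green 3, Gold 5, Silver 2, Violet 5.
Every allocation lies between the lower and upper quota.

none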